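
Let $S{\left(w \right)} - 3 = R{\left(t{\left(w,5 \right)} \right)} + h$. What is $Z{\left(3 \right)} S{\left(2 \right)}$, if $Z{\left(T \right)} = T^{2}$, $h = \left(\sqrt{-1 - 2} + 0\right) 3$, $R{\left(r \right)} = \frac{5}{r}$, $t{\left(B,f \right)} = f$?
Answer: $36 + 27 i \sqrt{3} \approx 36.0 + 46.765 i$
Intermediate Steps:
$h = 3 i \sqrt{3}$ ($h = \left(\sqrt{-3} + 0\right) 3 = \left(i \sqrt{3} + 0\right) 3 = i \sqrt{3} \cdot 3 = 3 i \sqrt{3} \approx 5.1962 i$)
$S{\left(w \right)} = 4 + 3 i \sqrt{3}$ ($S{\left(w \right)} = 3 + \left(\frac{5}{5} + 3 i \sqrt{3}\right) = 3 + \left(5 \cdot \frac{1}{5} + 3 i \sqrt{3}\right) = 3 + \left(1 + 3 i \sqrt{3}\right) = 4 + 3 i \sqrt{3}$)
$Z{\left(3 \right)} S{\left(2 \right)} = 3^{2} \left(4 + 3 i \sqrt{3}\right) = 9 \left(4 + 3 i \sqrt{3}\right) = 36 + 27 i \sqrt{3}$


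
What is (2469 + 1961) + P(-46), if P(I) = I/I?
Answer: 4431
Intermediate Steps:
P(I) = 1
(2469 + 1961) + P(-46) = (2469 + 1961) + 1 = 4430 + 1 = 4431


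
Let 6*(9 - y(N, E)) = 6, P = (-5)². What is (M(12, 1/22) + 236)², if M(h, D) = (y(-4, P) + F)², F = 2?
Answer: 112896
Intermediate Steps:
P = 25
y(N, E) = 8 (y(N, E) = 9 - ⅙*6 = 9 - 1 = 8)
M(h, D) = 100 (M(h, D) = (8 + 2)² = 10² = 100)
(M(12, 1/22) + 236)² = (100 + 236)² = 336² = 112896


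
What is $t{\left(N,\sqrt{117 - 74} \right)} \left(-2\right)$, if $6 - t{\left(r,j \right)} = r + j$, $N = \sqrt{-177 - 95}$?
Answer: $-12 + 2 \sqrt{43} + 8 i \sqrt{17} \approx 1.1149 + 32.985 i$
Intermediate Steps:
$N = 4 i \sqrt{17}$ ($N = \sqrt{-272} = 4 i \sqrt{17} \approx 16.492 i$)
$t{\left(r,j \right)} = 6 - j - r$ ($t{\left(r,j \right)} = 6 - \left(r + j\right) = 6 - \left(j + r\right) = 6 - j - r$)
$t{\left(N,\sqrt{117 - 74} \right)} \left(-2\right) = \left(6 - \sqrt{117 - 74} - 4 i \sqrt{17}\right) \left(-2\right) = \left(6 - \sqrt{43} - 4 i \sqrt{17}\right) \left(-2\right) = -12 + 2 \sqrt{43} + 8 i \sqrt{17}$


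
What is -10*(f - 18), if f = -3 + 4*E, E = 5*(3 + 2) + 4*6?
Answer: -1750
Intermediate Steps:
E = 49 (E = 5*5 + 24 = 25 + 24 = 49)
f = 193 (f = -3 + 4*49 = -3 + 196 = 193)
-10*(f - 18) = -10*(193 - 18) = -10*175 = -1750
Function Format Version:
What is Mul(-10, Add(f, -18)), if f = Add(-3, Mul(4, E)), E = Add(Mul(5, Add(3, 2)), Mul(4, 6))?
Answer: -1750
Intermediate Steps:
E = 49 (E = Add(Mul(5, 5), 24) = Add(25, 24) = 49)
f = 193 (f = Add(-3, Mul(4, 49)) = Add(-3, 196) = 193)
Mul(-10, Add(f, -18)) = Mul(-10, Add(193, -18)) = Mul(-10, 175) = -1750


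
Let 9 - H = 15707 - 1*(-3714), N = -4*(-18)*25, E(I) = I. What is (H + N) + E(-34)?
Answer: -17646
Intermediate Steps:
N = 1800 (N = 72*25 = 1800)
H = -19412 (H = 9 - (15707 - 1*(-3714)) = 9 - (15707 + 3714) = 9 - 1*19421 = 9 - 19421 = -19412)
(H + N) + E(-34) = (-19412 + 1800) - 34 = -17612 - 34 = -17646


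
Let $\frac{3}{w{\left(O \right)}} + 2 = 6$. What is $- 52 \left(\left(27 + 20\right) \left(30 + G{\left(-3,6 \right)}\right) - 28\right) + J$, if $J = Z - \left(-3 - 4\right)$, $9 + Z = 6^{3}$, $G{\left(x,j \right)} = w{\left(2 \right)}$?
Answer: $-73483$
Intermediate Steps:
$w{\left(O \right)} = \frac{3}{4}$ ($w{\left(O \right)} = \frac{3}{-2 + 6} = \frac{3}{4}$)
$G{\left(x,j \right)} = \frac{3}{4}$
$Z = 207$ ($Z = -9 + 6^{3} = -9 + 216 = 207$)
$J = 214$ ($J = 207 - \left(-3 - 4\right) = 207 - -7 = 207 + 7 = 214$)
$- 52 \left(\left(27 + 20\right) \left(30 + G{\left(-3,6 \right)}\right) - 28\right) + J = - 52 \left(\left(27 + 20\right) \left(30 + \frac{3}{4}\right) - 28\right) + 214 = - 52 \left(47 \cdot \frac{123}{4} - 28\right) + 214 = - 52 \left(\frac{5781}{4} - 28\right) + 214 = \left(-52\right) \frac{5669}{4} + 214 = -73697 + 214 = -73483$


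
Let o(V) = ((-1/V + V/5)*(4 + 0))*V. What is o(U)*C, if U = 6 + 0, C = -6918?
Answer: -857832/5 ≈ -1.7157e+5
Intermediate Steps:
U = 6
o(V) = V*(-4/V + 4*V/5) (o(V) = ((-1/V + V*(⅕))*4)*V = ((-1/V + V/5)*4)*V = (-4/V + 4*V/5)*V = V*(-4/V + 4*V/5))
o(U)*C = (-4 + (⅘)*6²)*(-6918) = (-4 + (⅘)*36)*(-6918) = (-4 + 144/5)*(-6918) = (124/5)*(-6918) = -857832/5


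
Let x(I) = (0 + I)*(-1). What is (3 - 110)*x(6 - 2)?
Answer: 428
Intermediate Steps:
x(I) = -I (x(I) = I*(-1) = -I)
(3 - 110)*x(6 - 2) = (3 - 110)*(-(6 - 2)) = -(-107)*4 = -107*(-4) = 428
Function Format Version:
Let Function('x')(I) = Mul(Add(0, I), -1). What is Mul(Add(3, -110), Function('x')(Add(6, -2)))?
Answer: 428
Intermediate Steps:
Function('x')(I) = Mul(-1, I) (Function('x')(I) = Mul(I, -1) = Mul(-1, I))
Mul(Add(3, -110), Function('x')(Add(6, -2))) = Mul(Add(3, -110), Mul(-1, Add(6, -2))) = Mul(-107, Mul(-1, 4)) = Mul(-107, -4) = 428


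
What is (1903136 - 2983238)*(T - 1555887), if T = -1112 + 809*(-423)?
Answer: 2051336199012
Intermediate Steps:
T = -343319 (T = -1112 - 342207 = -343319)
(1903136 - 2983238)*(T - 1555887) = (1903136 - 2983238)*(-343319 - 1555887) = -1080102*(-1899206) = 2051336199012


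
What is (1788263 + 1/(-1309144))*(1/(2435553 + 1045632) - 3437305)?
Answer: -3501660174724186277402413/569671556955 ≈ -6.1468e+12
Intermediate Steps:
(1788263 + 1/(-1309144))*(1/(2435553 + 1045632) - 3437305) = (1788263 - 1/1309144)*(1/3481185 - 3437305) = 2341093776871*(1/3481185 - 3437305)/1309144 = (2341093776871/1309144)*(-11965894606424/3481185) = -3501660174724186277402413/569671556955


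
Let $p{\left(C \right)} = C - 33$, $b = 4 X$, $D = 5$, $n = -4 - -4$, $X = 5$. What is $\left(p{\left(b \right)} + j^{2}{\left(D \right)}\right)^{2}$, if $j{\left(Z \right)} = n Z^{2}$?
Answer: $169$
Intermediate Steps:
$n = 0$ ($n = -4 + 4 = 0$)
$j{\left(Z \right)} = 0$ ($j{\left(Z \right)} = 0 Z^{2} = 0$)
$b = 20$ ($b = 4 \cdot 5 = 20$)
$p{\left(C \right)} = -33 + C$
$\left(p{\left(b \right)} + j^{2}{\left(D \right)}\right)^{2} = \left(\left(-33 + 20\right) + 0^{2}\right)^{2} = \left(-13 + 0\right)^{2} = \left(-13\right)^{2} = 169$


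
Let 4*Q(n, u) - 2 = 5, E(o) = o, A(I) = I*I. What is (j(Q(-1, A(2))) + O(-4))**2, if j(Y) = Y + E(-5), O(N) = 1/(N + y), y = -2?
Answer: 1681/144 ≈ 11.674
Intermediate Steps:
A(I) = I**2
Q(n, u) = 7/4 (Q(n, u) = 1/2 + (1/4)*5 = 1/2 + 5/4 = 7/4)
O(N) = 1/(-2 + N) (O(N) = 1/(N - 2) = 1/(-2 + N))
j(Y) = -5 + Y (j(Y) = Y - 5 = -5 + Y)
(j(Q(-1, A(2))) + O(-4))**2 = ((-5 + 7/4) + 1/(-2 - 4))**2 = (-13/4 + 1/(-6))**2 = (-13/4 - 1/6)**2 = (-41/12)**2 = 1681/144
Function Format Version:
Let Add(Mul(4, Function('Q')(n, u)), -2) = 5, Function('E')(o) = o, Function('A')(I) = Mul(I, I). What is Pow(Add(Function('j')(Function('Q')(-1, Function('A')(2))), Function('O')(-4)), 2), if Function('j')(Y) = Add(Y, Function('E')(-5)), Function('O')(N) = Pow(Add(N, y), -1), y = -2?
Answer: Rational(1681, 144) ≈ 11.674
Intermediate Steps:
Function('A')(I) = Pow(I, 2)
Function('Q')(n, u) = Rational(7, 4) (Function('Q')(n, u) = Add(Rational(1, 2), Mul(Rational(1, 4), 5)) = Add(Rational(1, 2), Rational(5, 4)) = Rational(7, 4))
Function('O')(N) = Pow(Add(-2, N), -1) (Function('O')(N) = Pow(Add(N, -2), -1) = Pow(Add(-2, N), -1))
Function('j')(Y) = Add(-5, Y) (Function('j')(Y) = Add(Y, -5) = Add(-5, Y))
Pow(Add(Function('j')(Function('Q')(-1, Function('A')(2))), Function('O')(-4)), 2) = Pow(Add(Add(-5, Rational(7, 4)), Pow(Add(-2, -4), -1)), 2) = Pow(Add(Rational(-13, 4), Pow(-6, -1)), 2) = Pow(Add(Rational(-13, 4), Rational(-1, 6)), 2) = Pow(Rational(-41, 12), 2) = Rational(1681, 144)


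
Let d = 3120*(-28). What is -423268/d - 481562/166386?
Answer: 393841849/201881680 ≈ 1.9509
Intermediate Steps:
d = -87360
-423268/d - 481562/166386 = -423268/(-87360) - 481562/166386 = -423268*(-1/87360) - 481562*1/166386 = 105817/21840 - 240781/83193 = 393841849/201881680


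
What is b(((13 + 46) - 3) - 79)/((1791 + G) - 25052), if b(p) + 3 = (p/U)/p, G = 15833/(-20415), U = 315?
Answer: 321196/2493168027 ≈ 0.00012883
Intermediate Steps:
G = -15833/20415 (G = 15833*(-1/20415) = -15833/20415 ≈ -0.77556)
b(p) = -944/315 (b(p) = -3 + (p/315)/p = -3 + 1/315 = -944/315)
b(((13 + 46) - 3) - 79)/((1791 + G) - 25052) = -944/(315*((1791 - 15833/20415) - 25052)) = -944/(315*(36547432/20415 - 25052)) = -944/(315*(-474889148/20415)) = -944/315*(-20415/474889148) = 321196/2493168027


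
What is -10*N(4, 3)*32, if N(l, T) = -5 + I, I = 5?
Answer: 0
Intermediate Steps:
N(l, T) = 0 (N(l, T) = -5 + 5 = 0)
-10*N(4, 3)*32 = -10*0*32 = 0*32 = 0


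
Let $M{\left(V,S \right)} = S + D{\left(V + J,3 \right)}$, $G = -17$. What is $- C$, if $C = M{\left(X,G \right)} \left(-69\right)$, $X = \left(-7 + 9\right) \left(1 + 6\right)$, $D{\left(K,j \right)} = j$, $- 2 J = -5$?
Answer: $-966$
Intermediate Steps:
$J = \frac{5}{2}$ ($J = \left(- \frac{1}{2}\right) \left(-5\right) = \frac{5}{2} \approx 2.5$)
$X = 14$ ($X = 2 \cdot 7 = 14$)
$M{\left(V,S \right)} = 3 + S$ ($M{\left(V,S \right)} = S + 3 = 3 + S$)
$C = 966$ ($C = \left(3 - 17\right) \left(-69\right) = \left(-14\right) \left(-69\right) = 966$)
$- C = \left(-1\right) 966 = -966$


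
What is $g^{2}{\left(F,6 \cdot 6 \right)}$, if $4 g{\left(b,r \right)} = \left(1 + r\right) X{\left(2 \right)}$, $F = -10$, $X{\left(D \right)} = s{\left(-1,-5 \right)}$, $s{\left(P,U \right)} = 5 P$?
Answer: $\frac{34225}{16} \approx 2139.1$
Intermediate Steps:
$X{\left(D \right)} = -5$ ($X{\left(D \right)} = 5 \left(-1\right) = -5$)
$g{\left(b,r \right)} = - \frac{5}{4} - \frac{5 r}{4}$ ($g{\left(b,r \right)} = \frac{\left(1 + r\right) \left(-5\right)}{4} = \frac{-5 - 5 r}{4} = - \frac{5}{4} - \frac{5 r}{4}$)
$g^{2}{\left(F,6 \cdot 6 \right)} = \left(- \frac{5}{4} - \frac{5 \cdot 6 \cdot 6}{4}\right)^{2} = \left(- \frac{5}{4} - 45\right)^{2} = \left(- \frac{185}{4}\right)^{2} = \frac{34225}{16}$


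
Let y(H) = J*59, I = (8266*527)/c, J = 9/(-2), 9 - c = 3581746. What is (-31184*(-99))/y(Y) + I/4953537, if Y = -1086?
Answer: -12172046622146729650/1046793738472371 ≈ -11628.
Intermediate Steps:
c = -3581737 (c = 9 - 1*3581746 = 9 - 3581746 = -3581737)
J = -9/2 (J = 9*(-½) = -9/2 ≈ -4.5000)
I = -4356182/3581737 (I = (8266*527)/(-3581737) = 4356182*(-1/3581737) = -4356182/3581737 ≈ -1.2162)
y(H) = -531/2 (y(H) = -9/2*59 = -531/2)
(-31184*(-99))/y(Y) + I/4953537 = (-31184*(-99))/(-531/2) - 4356182/3581737/4953537 = 3087216*(-2/531) - 4356182/3581737*1/4953537 = -686048/59 - 4356182/17742266753769 = -12172046622146729650/1046793738472371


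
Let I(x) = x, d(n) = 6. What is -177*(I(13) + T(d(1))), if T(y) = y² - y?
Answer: -7611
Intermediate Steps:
-177*(I(13) + T(d(1))) = -177*(13 + 6*(-1 + 6)) = -177*(13 + 6*5) = -177*(13 + 30) = -177*43 = -7611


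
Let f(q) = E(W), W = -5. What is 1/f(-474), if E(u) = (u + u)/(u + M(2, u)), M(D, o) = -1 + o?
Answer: 11/10 ≈ 1.1000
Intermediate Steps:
E(u) = 2*u/(-1 + 2*u) (E(u) = (u + u)/(u + (-1 + u)) = (2*u)/(-1 + 2*u) = 2*u/(-1 + 2*u))
f(q) = 10/11 (f(q) = 2*(-5)/(-1 + 2*(-5)) = 2*(-5)/(-1 - 10) = 2*(-5)/(-11) = 2*(-5)*(-1/11) = 10/11)
1/f(-474) = 1/(10/11) = 11/10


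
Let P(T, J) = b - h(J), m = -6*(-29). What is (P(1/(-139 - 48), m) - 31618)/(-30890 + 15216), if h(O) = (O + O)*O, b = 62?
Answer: 46054/7837 ≈ 5.8765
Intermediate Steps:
m = 174
h(O) = 2*O² (h(O) = (2*O)*O = 2*O²)
P(T, J) = 62 - 2*J²
(P(1/(-139 - 48), m) - 31618)/(-30890 + 15216) = ((62 - 2*174²) - 31618)/(-30890 + 15216) = ((62 - 2*30276) - 31618)/(-15674) = ((62 - 60552) - 31618)*(-1/15674) = (-60490 - 31618)*(-1/15674) = -92108*(-1/15674) = 46054/7837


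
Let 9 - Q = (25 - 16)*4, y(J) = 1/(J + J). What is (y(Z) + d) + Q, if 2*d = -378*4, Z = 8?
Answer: -12527/16 ≈ -782.94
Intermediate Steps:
y(J) = 1/(2*J)
Q = -27 (Q = 9 - (25 - 16)*4 = 9 - 9*4 = 9 - 1*36 = 9 - 36 = -27)
d = -756 (d = (-378*4)/2 = (1/2)*(-1512) = -756)
(y(Z) + d) + Q = ((1/2)/8 - 756) - 27 = ((1/2)*(1/8) - 756) - 27 = (1/16 - 756) - 27 = -12095/16 - 27 = -12527/16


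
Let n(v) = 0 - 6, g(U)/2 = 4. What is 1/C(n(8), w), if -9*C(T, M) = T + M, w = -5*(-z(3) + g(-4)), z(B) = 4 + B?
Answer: 9/11 ≈ 0.81818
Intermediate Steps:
g(U) = 8 (g(U) = 2*4 = 8)
n(v) = -6
w = -5 (w = -5*(-(4 + 3) + 8) = -5*(-1*7 + 8) = -5*(-7 + 8) = -5*1 = -5)
C(T, M) = -M/9 - T/9 (C(T, M) = -(T + M)/9 = -(M + T)/9 = -M/9 - T/9)
1/C(n(8), w) = 1/(-⅑*(-5) - ⅑*(-6)) = 1/(5/9 + ⅔) = 1/(11/9) = 9/11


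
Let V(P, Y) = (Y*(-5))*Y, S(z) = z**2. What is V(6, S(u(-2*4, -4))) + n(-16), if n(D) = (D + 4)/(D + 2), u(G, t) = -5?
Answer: -21869/7 ≈ -3124.1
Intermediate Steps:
V(P, Y) = -5*Y**2 (V(P, Y) = (-5*Y)*Y = -5*Y**2)
n(D) = (4 + D)/(2 + D)
V(6, S(u(-2*4, -4))) + n(-16) = -5*((-5)**2)**2 + (4 - 16)/(2 - 16) = -5*25**2 - 12/(-14) = -5*625 - 1/14*(-12) = -3125 + 6/7 = -21869/7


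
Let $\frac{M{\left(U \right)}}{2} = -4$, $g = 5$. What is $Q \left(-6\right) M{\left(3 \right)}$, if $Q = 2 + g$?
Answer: $336$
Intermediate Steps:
$M{\left(U \right)} = -8$ ($M{\left(U \right)} = 2 \left(-4\right) = -8$)
$Q = 7$ ($Q = 2 + 5 = 7$)
$Q \left(-6\right) M{\left(3 \right)} = 7 \left(-6\right) \left(-8\right) = \left(-42\right) \left(-8\right) = 336$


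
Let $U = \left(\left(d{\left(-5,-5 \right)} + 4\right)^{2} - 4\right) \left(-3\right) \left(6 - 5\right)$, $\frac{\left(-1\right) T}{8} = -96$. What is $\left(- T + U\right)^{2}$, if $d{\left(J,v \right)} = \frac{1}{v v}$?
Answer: $\frac{253112628609}{390625} \approx 6.4797 \cdot 10^{5}$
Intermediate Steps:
$d{\left(J,v \right)} = \frac{1}{v^{2}}$
$T = 768$ ($T = \left(-8\right) \left(-96\right) = 768$)
$U = - \frac{23103}{625}$ ($U = \left(\left(\frac{1}{25} + 4\right)^{2} - 4\right) \left(-3\right) \left(6 - 5\right) = \left(\left(\frac{1}{25} + 4\right)^{2} - 4\right) \left(-3\right) 1 = \left(\left(\frac{101}{25}\right)^{2} - 4\right) \left(-3\right) 1 = \left(\frac{10201}{625} - 4\right) \left(-3\right) 1 = \frac{7701}{625} \left(-3\right) 1 = \left(- \frac{23103}{625}\right) 1 = - \frac{23103}{625} \approx -36.965$)
$\left(- T + U\right)^{2} = \left(\left(-1\right) 768 - \frac{23103}{625}\right)^{2} = \left(-768 - \frac{23103}{625}\right)^{2} = \left(- \frac{503103}{625}\right)^{2} = \frac{253112628609}{390625}$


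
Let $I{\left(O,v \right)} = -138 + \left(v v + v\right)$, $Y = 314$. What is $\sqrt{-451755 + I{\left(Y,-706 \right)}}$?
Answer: $3 \sqrt{5093} \approx 214.1$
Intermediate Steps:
$I{\left(O,v \right)} = -138 + v + v^{2}$ ($I{\left(O,v \right)} = -138 + \left(v^{2} + v\right) = -138 + \left(v + v^{2}\right) = -138 + v + v^{2}$)
$\sqrt{-451755 + I{\left(Y,-706 \right)}} = \sqrt{-451755 - \left(844 - 498436\right)} = \sqrt{-451755 - -497592} = \sqrt{-451755 + 497592} = \sqrt{45837} = 3 \sqrt{5093}$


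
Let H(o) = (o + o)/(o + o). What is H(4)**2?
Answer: 1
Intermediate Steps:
H(o) = 1 (H(o) = (2*o)/((2*o)) = (2*o)*(1/(2*o)) = 1)
H(4)**2 = 1**2 = 1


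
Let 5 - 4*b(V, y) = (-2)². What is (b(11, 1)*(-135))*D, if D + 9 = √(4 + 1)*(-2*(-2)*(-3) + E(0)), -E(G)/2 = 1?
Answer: 1215/4 + 945*√5/2 ≈ 1360.3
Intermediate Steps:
E(G) = -2 (E(G) = -2*1 = -2)
b(V, y) = ¼ (b(V, y) = 5/4 - ¼*(-2)² = 5/4 - ¼*4 = 5/4 - 1 = ¼)
D = -9 - 14*√5 (D = -9 + √(4 + 1)*(-2*(-2)*(-3) - 2) = -9 + √5*(4*(-3) - 2) = -9 + √5*(-12 - 2) = -9 + √5*(-14) = -9 - 14*√5 ≈ -40.305)
(b(11, 1)*(-135))*D = ((¼)*(-135))*(-9 - 14*√5) = -135*(-9 - 14*√5)/4 = 1215/4 + 945*√5/2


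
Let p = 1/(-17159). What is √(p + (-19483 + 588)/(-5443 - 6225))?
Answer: √16227500985856511/100105606 ≈ 1.2725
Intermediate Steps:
p = -1/17159 ≈ -5.8278e-5
√(p + (-19483 + 588)/(-5443 - 6225)) = √(-1/17159 + (-19483 + 588)/(-5443 - 6225)) = √(-1/17159 - 18895/(-11668)) = √(-1/17159 - 18895*(-1/11668)) = √(-1/17159 + 18895/11668) = √(324207637/200211212) = √16227500985856511/100105606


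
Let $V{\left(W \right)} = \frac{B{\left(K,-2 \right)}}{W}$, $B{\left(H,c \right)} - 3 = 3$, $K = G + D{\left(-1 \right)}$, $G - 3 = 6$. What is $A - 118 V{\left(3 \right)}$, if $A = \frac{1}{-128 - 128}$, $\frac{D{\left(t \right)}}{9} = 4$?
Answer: $- \frac{60417}{256} \approx -236.0$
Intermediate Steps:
$G = 9$ ($G = 3 + 6 = 9$)
$D{\left(t \right)} = 36$ ($D{\left(t \right)} = 9 \cdot 4 = 36$)
$A = - \frac{1}{256}$ ($A = \frac{1}{-256} = - \frac{1}{256} \approx -0.0039063$)
$K = 45$ ($K = 9 + 36 = 45$)
$B{\left(H,c \right)} = 6$ ($B{\left(H,c \right)} = 3 + 3 = 6$)
$V{\left(W \right)} = \frac{6}{W}$
$A - 118 V{\left(3 \right)} = - \frac{1}{256} - 118 \cdot \frac{6}{3} = - \frac{1}{256} - 118 \cdot 6 \cdot \frac{1}{3} = - \frac{1}{256} - 236 = - \frac{60417}{256}$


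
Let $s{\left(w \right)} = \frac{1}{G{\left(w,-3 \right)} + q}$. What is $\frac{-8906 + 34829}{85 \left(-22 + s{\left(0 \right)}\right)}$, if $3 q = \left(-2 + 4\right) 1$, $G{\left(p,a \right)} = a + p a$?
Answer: $- \frac{181461}{13345} \approx -13.598$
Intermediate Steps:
$G{\left(p,a \right)} = a + a p$
$q = \frac{2}{3}$ ($q = \frac{\left(-2 + 4\right) 1}{3} = \frac{2 \cdot 1}{3} = \frac{1}{3} \cdot 2 = \frac{2}{3} \approx 0.66667$)
$s{\left(w \right)} = \frac{1}{- \frac{7}{3} - 3 w}$ ($s{\left(w \right)} = \frac{1}{- 3 \left(1 + w\right) + \frac{2}{3}} = \frac{1}{\left(-3 - 3 w\right) + \frac{2}{3}} = \frac{1}{- \frac{7}{3} - 3 w}$)
$\frac{-8906 + 34829}{85 \left(-22 + s{\left(0 \right)}\right)} = \frac{-8906 + 34829}{85 \left(-22 - \frac{3}{7 + 9 \cdot 0}\right)} = \frac{25923}{85 \left(-22 - \frac{3}{7 + 0}\right)} = \frac{25923}{85 \left(-22 - \frac{3}{7}\right)} = \frac{25923}{85 \left(- \frac{157}{7}\right)} = \frac{25923}{- \frac{13345}{7}} = 25923 \left(- \frac{7}{13345}\right) = - \frac{181461}{13345}$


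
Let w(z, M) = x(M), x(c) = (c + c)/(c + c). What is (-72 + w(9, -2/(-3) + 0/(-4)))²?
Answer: 5041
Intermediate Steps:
x(c) = 1 (x(c) = (2*c)/((2*c)) = (2*c)*(1/(2*c)) = 1)
w(z, M) = 1
(-72 + w(9, -2/(-3) + 0/(-4)))² = (-72 + 1)² = (-71)² = 5041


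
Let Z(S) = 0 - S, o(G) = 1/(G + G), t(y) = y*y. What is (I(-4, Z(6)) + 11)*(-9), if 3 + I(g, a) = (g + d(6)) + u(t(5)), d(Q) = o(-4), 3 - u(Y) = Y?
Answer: 1305/8 ≈ 163.13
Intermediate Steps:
t(y) = y**2
u(Y) = 3 - Y
o(G) = 1/(2*G)
d(Q) = -1/8 (d(Q) = (1/2)/(-4) = (1/2)*(-1/4) = -1/8)
Z(S) = -S
I(g, a) = -201/8 + g (I(g, a) = -3 + ((g - 1/8) + (3 - 1*5**2)) = -3 + ((-1/8 + g) + (3 - 1*25)) = -3 + ((-1/8 + g) + (3 - 25)) = -3 + ((-1/8 + g) - 22) = -3 + (-177/8 + g) = -201/8 + g)
(I(-4, Z(6)) + 11)*(-9) = ((-201/8 - 4) + 11)*(-9) = (-233/8 + 11)*(-9) = -145/8*(-9) = 1305/8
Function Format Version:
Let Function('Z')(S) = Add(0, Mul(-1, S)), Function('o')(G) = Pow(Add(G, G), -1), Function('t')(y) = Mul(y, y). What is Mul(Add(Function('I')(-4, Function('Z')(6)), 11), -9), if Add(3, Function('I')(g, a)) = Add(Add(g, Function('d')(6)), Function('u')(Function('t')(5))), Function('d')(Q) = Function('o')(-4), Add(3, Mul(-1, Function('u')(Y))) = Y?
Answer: Rational(1305, 8) ≈ 163.13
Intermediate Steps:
Function('t')(y) = Pow(y, 2)
Function('u')(Y) = Add(3, Mul(-1, Y))
Function('o')(G) = Mul(Rational(1, 2), Pow(G, -1)) (Function('o')(G) = Pow(Mul(2, G), -1) = Mul(Rational(1, 2), Pow(G, -1)))
Function('d')(Q) = Rational(-1, 8) (Function('d')(Q) = Mul(Rational(1, 2), Pow(-4, -1)) = Mul(Rational(1, 2), Rational(-1, 4)) = Rational(-1, 8))
Function('Z')(S) = Mul(-1, S)
Function('I')(g, a) = Add(Rational(-201, 8), g) (Function('I')(g, a) = Add(-3, Add(Add(g, Rational(-1, 8)), Add(3, Mul(-1, Pow(5, 2))))) = Add(-3, Add(Add(Rational(-1, 8), g), Add(3, Mul(-1, 25)))) = Add(-3, Add(Add(Rational(-1, 8), g), Add(3, -25))) = Add(-3, Add(Add(Rational(-1, 8), g), -22)) = Add(-3, Add(Rational(-177, 8), g)) = Add(Rational(-201, 8), g))
Mul(Add(Function('I')(-4, Function('Z')(6)), 11), -9) = Mul(Add(Add(Rational(-201, 8), -4), 11), -9) = Mul(Add(Rational(-233, 8), 11), -9) = Mul(Rational(-145, 8), -9) = Rational(1305, 8)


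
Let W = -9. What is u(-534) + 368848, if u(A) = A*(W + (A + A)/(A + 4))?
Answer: 98733154/265 ≈ 3.7258e+5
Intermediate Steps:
u(A) = A*(-9 + 2*A/(4 + A)) (u(A) = A*(-9 + (A + A)/(A + 4)) = A*(-9 + (2*A)/(4 + A)) = A*(-9 + 2*A/(4 + A)))
u(-534) + 368848 = -534*(-36 - 7*(-534))/(4 - 534) + 368848 = -534*(-36 + 3738)/(-530) + 368848 = -534*(-1/530)*3702 + 368848 = 988434/265 + 368848 = 98733154/265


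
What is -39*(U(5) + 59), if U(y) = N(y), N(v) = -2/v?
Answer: -11427/5 ≈ -2285.4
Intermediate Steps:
N(v) = -2/v
U(y) = -2/y
-39*(U(5) + 59) = -39*(-2/5 + 59) = -39*(-2*⅕ + 59) = -39*(-⅖ + 59) = -39*293/5 = -11427/5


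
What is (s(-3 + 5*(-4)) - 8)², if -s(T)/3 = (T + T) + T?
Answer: 39601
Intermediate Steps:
s(T) = -9*T (s(T) = -3*((T + T) + T) = -3*(2*T + T) = -9*T)
(s(-3 + 5*(-4)) - 8)² = (-9*(-3 + 5*(-4)) - 8)² = (-9*(-3 - 20) - 8)² = (-9*(-23) - 8)² = (207 - 8)² = 199² = 39601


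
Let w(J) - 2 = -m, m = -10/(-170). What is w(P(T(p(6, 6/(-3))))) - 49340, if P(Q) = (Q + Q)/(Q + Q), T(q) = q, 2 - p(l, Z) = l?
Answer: -838747/17 ≈ -49338.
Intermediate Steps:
p(l, Z) = 2 - l
m = 1/17 (m = -10*(-1/170) = 1/17 ≈ 0.058824)
P(Q) = 1 (P(Q) = (2*Q)/((2*Q)) = (2*Q)*(1/(2*Q)) = 1)
w(J) = 33/17 (w(J) = 2 - 1*1/17 = 2 - 1/17 = 33/17)
w(P(T(p(6, 6/(-3))))) - 49340 = 33/17 - 49340 = -838747/17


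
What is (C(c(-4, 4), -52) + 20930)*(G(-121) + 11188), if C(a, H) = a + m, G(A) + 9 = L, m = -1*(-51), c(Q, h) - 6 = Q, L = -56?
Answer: 233393909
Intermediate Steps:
c(Q, h) = 6 + Q
m = 51
G(A) = -65 (G(A) = -9 - 56 = -65)
C(a, H) = 51 + a (C(a, H) = a + 51 = 51 + a)
(C(c(-4, 4), -52) + 20930)*(G(-121) + 11188) = ((51 + (6 - 4)) + 20930)*(-65 + 11188) = ((51 + 2) + 20930)*11123 = (53 + 20930)*11123 = 20983*11123 = 233393909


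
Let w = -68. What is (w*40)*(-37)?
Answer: 100640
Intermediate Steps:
(w*40)*(-37) = -68*40*(-37) = -2720*(-37) = 100640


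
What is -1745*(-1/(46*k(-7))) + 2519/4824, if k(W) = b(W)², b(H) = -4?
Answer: 1283983/443808 ≈ 2.8931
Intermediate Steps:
k(W) = 16 (k(W) = (-4)² = 16)
-1745*(-1/(46*k(-7))) + 2519/4824 = -1745/((-46*16)) + 2519/4824 = -1745/(-736) + 2519*(1/4824) = -1745*(-1/736) + 2519/4824 = 1745/736 + 2519/4824 = 1283983/443808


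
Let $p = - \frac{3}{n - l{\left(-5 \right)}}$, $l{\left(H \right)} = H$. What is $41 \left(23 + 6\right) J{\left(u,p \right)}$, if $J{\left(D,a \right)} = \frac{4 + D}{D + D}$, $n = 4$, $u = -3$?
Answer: $- \frac{1189}{6} \approx -198.17$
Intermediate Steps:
$p = - \frac{1}{3}$ ($p = - \frac{3}{4 - -5} = - \frac{3}{4 + 5} = - \frac{3}{9} = \left(-3\right) \frac{1}{9} = - \frac{1}{3} \approx -0.33333$)
$J{\left(D,a \right)} = \frac{4 + D}{2 D}$
$41 \left(23 + 6\right) J{\left(u,p \right)} = 41 \left(23 + 6\right) \frac{4 - 3}{2 \left(-3\right)} = 41 \cdot 29 \cdot \frac{1}{2} \left(- \frac{1}{3}\right) 1 = 1189 \left(- \frac{1}{6}\right) = - \frac{1189}{6}$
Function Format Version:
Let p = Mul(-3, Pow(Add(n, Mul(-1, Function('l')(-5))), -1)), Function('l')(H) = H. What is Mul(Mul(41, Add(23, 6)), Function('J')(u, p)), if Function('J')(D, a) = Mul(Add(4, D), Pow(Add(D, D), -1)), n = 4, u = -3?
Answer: Rational(-1189, 6) ≈ -198.17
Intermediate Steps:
p = Rational(-1, 3) (p = Mul(-3, Pow(Add(4, Mul(-1, -5)), -1)) = Mul(-3, Pow(Add(4, 5), -1)) = Mul(-3, Pow(9, -1)) = Mul(-3, Rational(1, 9)) = Rational(-1, 3) ≈ -0.33333)
Function('J')(D, a) = Mul(Rational(1, 2), Pow(D, -1), Add(4, D)) (Function('J')(D, a) = Mul(Add(4, D), Pow(Mul(2, D), -1)) = Mul(Add(4, D), Mul(Rational(1, 2), Pow(D, -1))) = Mul(Rational(1, 2), Pow(D, -1), Add(4, D)))
Mul(Mul(41, Add(23, 6)), Function('J')(u, p)) = Mul(Mul(41, Add(23, 6)), Mul(Rational(1, 2), Pow(-3, -1), Add(4, -3))) = Mul(Mul(41, 29), Mul(Rational(1, 2), Rational(-1, 3), 1)) = Mul(1189, Rational(-1, 6)) = Rational(-1189, 6)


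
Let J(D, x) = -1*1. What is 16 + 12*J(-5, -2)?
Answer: 4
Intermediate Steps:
J(D, x) = -1
16 + 12*J(-5, -2) = 16 + 12*(-1) = 16 - 12 = 4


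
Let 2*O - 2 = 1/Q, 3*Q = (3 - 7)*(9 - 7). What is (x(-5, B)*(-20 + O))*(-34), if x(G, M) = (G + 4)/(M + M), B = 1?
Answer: -5219/16 ≈ -326.19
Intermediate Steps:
Q = -8/3 (Q = ((3 - 7)*(9 - 7))/3 = (-4*2)/3 = (⅓)*(-8) = -8/3 ≈ -2.6667)
x(G, M) = (4 + G)/(2*M) (x(G, M) = (4 + G)/((2*M)) = (4 + G)*(1/(2*M)) = (4 + G)/(2*M))
O = 13/16 (O = 1 + 1/(2*(-8/3)) = 1 + (½)*(-3/8) = 1 - 3/16 = 13/16 ≈ 0.81250)
(x(-5, B)*(-20 + O))*(-34) = (((½)*(4 - 5)/1)*(-20 + 13/16))*(-34) = (((½)*1*(-1))*(-307/16))*(-34) = -½*(-307/16)*(-34) = (307/32)*(-34) = -5219/16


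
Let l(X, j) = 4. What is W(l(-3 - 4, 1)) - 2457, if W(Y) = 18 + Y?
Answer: -2435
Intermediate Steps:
W(l(-3 - 4, 1)) - 2457 = (18 + 4) - 2457 = 22 - 2457 = -2435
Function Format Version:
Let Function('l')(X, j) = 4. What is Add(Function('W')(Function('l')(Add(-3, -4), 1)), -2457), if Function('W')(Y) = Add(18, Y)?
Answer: -2435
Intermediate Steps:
Add(Function('W')(Function('l')(Add(-3, -4), 1)), -2457) = Add(Add(18, 4), -2457) = Add(22, -2457) = -2435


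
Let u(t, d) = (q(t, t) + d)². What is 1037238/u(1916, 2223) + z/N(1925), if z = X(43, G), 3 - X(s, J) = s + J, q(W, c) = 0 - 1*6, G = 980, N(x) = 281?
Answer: -1573975634/460380003 ≈ -3.4189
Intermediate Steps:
q(W, c) = -6 (q(W, c) = 0 - 6 = -6)
X(s, J) = 3 - J - s (X(s, J) = 3 - (s + J) = 3 - (J + s) = 3 + (-J - s) = 3 - J - s)
z = -1020 (z = 3 - 1*980 - 1*43 = 3 - 980 - 43 = -1020)
u(t, d) = (-6 + d)²
1037238/u(1916, 2223) + z/N(1925) = 1037238/((-6 + 2223)²) - 1020/281 = 1037238/(2217²) - 1020*1/281 = 1037238/4915089 - 1020/281 = 1037238*(1/4915089) - 1020/281 = 345746/1638363 - 1020/281 = -1573975634/460380003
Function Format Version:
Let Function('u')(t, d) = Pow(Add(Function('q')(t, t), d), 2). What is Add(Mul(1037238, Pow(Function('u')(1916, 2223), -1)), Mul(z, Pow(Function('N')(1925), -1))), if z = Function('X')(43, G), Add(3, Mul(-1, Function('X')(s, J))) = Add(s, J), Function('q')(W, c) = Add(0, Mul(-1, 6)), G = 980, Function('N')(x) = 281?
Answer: Rational(-1573975634, 460380003) ≈ -3.4189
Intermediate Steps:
Function('q')(W, c) = -6 (Function('q')(W, c) = Add(0, -6) = -6)
Function('X')(s, J) = Add(3, Mul(-1, J), Mul(-1, s)) (Function('X')(s, J) = Add(3, Mul(-1, Add(s, J))) = Add(3, Mul(-1, Add(J, s))) = Add(3, Add(Mul(-1, J), Mul(-1, s))) = Add(3, Mul(-1, J), Mul(-1, s)))
z = -1020 (z = Add(3, Mul(-1, 980), Mul(-1, 43)) = Add(3, -980, -43) = -1020)
Function('u')(t, d) = Pow(Add(-6, d), 2)
Add(Mul(1037238, Pow(Function('u')(1916, 2223), -1)), Mul(z, Pow(Function('N')(1925), -1))) = Add(Mul(1037238, Pow(Pow(Add(-6, 2223), 2), -1)), Mul(-1020, Pow(281, -1))) = Add(Mul(1037238, Pow(Pow(2217, 2), -1)), Mul(-1020, Rational(1, 281))) = Add(Mul(1037238, Pow(4915089, -1)), Rational(-1020, 281)) = Add(Mul(1037238, Rational(1, 4915089)), Rational(-1020, 281)) = Add(Rational(345746, 1638363), Rational(-1020, 281)) = Rational(-1573975634, 460380003)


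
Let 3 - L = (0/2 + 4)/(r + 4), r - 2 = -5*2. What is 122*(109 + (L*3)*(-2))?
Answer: 10370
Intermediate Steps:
r = -8 (r = 2 - 5*2 = 2 - 10 = -8)
L = 4 (L = 3 - (0/2 + 4)/(-8 + 4) = 3 - (0*(½) + 4)/(-4) = 3 - (0 + 4)*(-1)/4 = 3 - 4*(-1)/4 = 3 - 1*(-1) = 3 + 1 = 4)
122*(109 + (L*3)*(-2)) = 122*(109 + (4*3)*(-2)) = 122*(109 + 12*(-2)) = 122*(109 - 24) = 122*85 = 10370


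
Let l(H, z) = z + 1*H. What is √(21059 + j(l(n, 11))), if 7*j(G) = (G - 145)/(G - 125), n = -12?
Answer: 2*√2321773/21 ≈ 145.12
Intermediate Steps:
l(H, z) = H + z (l(H, z) = z + H = H + z)
j(G) = (-145 + G)/(7*(-125 + G)) (j(G) = ((G - 145)/(G - 125))/7 = ((-145 + G)/(-125 + G))/7 = (-145 + G)/(7*(-125 + G)))
√(21059 + j(l(n, 11))) = √(21059 + (-145 + (-12 + 11))/(7*(-125 + (-12 + 11)))) = √(21059 + (-145 - 1)/(7*(-125 - 1))) = √(21059 + (⅐)*(-146)/(-126)) = √(21059 + (⅐)*(-1/126)*(-146)) = √(21059 + 73/441) = √(9287092/441) = 2*√2321773/21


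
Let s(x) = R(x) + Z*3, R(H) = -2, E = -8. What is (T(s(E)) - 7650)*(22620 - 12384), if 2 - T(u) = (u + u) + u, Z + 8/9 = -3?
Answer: -77865252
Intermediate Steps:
Z = -35/9 (Z = -8/9 - 3 = -35/9 ≈ -3.8889)
s(x) = -41/3 (s(x) = -2 - 35/9*3 = -2 - 35/3 = -41/3)
T(u) = 2 - 3*u (T(u) = 2 - ((u + u) + u) = 2 - (2*u + u) = 2 - 3*u)
(T(s(E)) - 7650)*(22620 - 12384) = ((2 - 3*(-41/3)) - 7650)*(22620 - 12384) = ((2 + 41) - 7650)*10236 = (43 - 7650)*10236 = -7607*10236 = -77865252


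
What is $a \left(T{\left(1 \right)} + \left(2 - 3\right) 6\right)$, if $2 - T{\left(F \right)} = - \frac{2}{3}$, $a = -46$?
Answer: $\frac{460}{3} \approx 153.33$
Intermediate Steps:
$T{\left(F \right)} = \frac{8}{3}$ ($T{\left(F \right)} = 2 - - \frac{2}{3} = 2 + \frac{2}{3} = \frac{8}{3}$)
$a \left(T{\left(1 \right)} + \left(2 - 3\right) 6\right) = - 46 \left(\frac{8}{3} + \left(2 - 3\right) 6\right) = - 46 \left(\frac{8}{3} - 6\right) = \left(-46\right) \left(- \frac{10}{3}\right) = \frac{460}{3}$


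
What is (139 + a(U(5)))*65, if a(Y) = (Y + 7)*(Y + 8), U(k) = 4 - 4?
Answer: 12675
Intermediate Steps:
U(k) = 0
a(Y) = (7 + Y)*(8 + Y)
(139 + a(U(5)))*65 = (139 + (56 + 0² + 15*0))*65 = (139 + (56 + 0 + 0))*65 = (139 + 56)*65 = 195*65 = 12675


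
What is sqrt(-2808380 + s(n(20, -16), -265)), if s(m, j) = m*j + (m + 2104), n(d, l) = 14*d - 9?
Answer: 2*I*sqrt(719455) ≈ 1696.4*I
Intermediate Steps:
n(d, l) = -9 + 14*d
s(m, j) = 2104 + m + j*m (s(m, j) = j*m + (2104 + m) = 2104 + m + j*m)
sqrt(-2808380 + s(n(20, -16), -265)) = sqrt(-2808380 + (2104 + (-9 + 14*20) - 265*(-9 + 14*20))) = sqrt(-2808380 + (2104 + (-9 + 280) - 265*(-9 + 280))) = sqrt(-2808380 + (2104 + 271 - 265*271)) = sqrt(-2808380 + (2104 + 271 - 71815)) = sqrt(-2808380 - 69440) = sqrt(-2877820) = 2*I*sqrt(719455)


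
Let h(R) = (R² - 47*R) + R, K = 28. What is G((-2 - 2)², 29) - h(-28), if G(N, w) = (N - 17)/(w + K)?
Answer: -118105/57 ≈ -2072.0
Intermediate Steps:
G(N, w) = (-17 + N)/(28 + w) (G(N, w) = (N - 17)/(w + 28) = (-17 + N)/(28 + w))
h(R) = R² - 46*R
G((-2 - 2)², 29) - h(-28) = (-17 + (-2 - 2)²)/(28 + 29) - (-28)*(-46 - 28) = (-17 + (-4)²)/57 - (-28)*(-74) = (-17 + 16)/57 - 1*2072 = (1/57)*(-1) - 2072 = -1/57 - 2072 = -118105/57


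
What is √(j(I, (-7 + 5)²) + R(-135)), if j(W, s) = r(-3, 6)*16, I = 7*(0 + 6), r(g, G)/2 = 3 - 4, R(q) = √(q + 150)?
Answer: √(-32 + √15) ≈ 5.3035*I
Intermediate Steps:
R(q) = √(150 + q)
r(g, G) = -2 (r(g, G) = 2*(3 - 4) = 2*(-1) = -2)
I = 42 (I = 7*6 = 42)
j(W, s) = -32 (j(W, s) = -2*16 = -32)
√(j(I, (-7 + 5)²) + R(-135)) = √(-32 + √(150 - 135)) = √(-32 + √15)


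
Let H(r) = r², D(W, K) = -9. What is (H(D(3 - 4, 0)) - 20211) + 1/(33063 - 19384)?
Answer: -275358269/13679 ≈ -20130.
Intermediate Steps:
(H(D(3 - 4, 0)) - 20211) + 1/(33063 - 19384) = ((-9)² - 20211) + 1/(33063 - 19384) = (81 - 20211) + 1/13679 = -20130 + 1/13679 = -275358269/13679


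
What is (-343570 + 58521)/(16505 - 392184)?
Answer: 285049/375679 ≈ 0.75876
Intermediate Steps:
(-343570 + 58521)/(16505 - 392184) = -285049/(-375679) = -285049*(-1/375679) = 285049/375679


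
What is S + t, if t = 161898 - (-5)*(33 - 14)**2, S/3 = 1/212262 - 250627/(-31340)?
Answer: 181526600421347/1108715180 ≈ 1.6373e+5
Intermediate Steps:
S = 26599309807/1108715180 (S = 3*(1/212262 - 250627/(-31340)) = 3*(1/212262 - 250627*(-1)/31340) = 3*(1/212262 - 1*(-250627/31340)) = 3*(1/212262 + 250627/31340) = 3*(26599309807/3326145540) = 26599309807/1108715180 ≈ 23.991)
t = 163703 (t = 161898 - (-5)*19**2 = 161898 - (-5)*361 = 161898 - 1*(-1805) = 161898 + 1805 = 163703)
S + t = 26599309807/1108715180 + 163703 = 181526600421347/1108715180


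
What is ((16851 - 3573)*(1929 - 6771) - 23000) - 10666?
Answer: -64325742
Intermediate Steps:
((16851 - 3573)*(1929 - 6771) - 23000) - 10666 = (13278*(-4842) - 23000) - 10666 = (-64292076 - 23000) - 10666 = -64315076 - 10666 = -64325742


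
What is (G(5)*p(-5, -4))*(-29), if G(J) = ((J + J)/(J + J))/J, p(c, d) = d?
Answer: 116/5 ≈ 23.200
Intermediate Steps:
G(J) = 1/J (G(J) = ((2*J)/((2*J)))/J = ((2*J)*(1/(2*J)))/J = 1/J)
(G(5)*p(-5, -4))*(-29) = (-4/5)*(-29) = ((⅕)*(-4))*(-29) = -⅘*(-29) = 116/5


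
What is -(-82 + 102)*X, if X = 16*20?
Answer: -6400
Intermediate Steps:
X = 320
-(-82 + 102)*X = -(-82 + 102)*320 = -20*320 = -1*6400 = -6400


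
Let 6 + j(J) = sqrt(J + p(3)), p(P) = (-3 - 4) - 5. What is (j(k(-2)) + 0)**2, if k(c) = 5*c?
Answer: (6 - I*sqrt(22))**2 ≈ 14.0 - 56.285*I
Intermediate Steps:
p(P) = -12 (p(P) = -7 - 5 = -12)
j(J) = -6 + sqrt(-12 + J) (j(J) = -6 + sqrt(J - 12) = -6 + sqrt(-12 + J))
(j(k(-2)) + 0)**2 = ((-6 + sqrt(-12 + 5*(-2))) + 0)**2 = ((-6 + sqrt(-12 - 10)) + 0)**2 = ((-6 + sqrt(-22)) + 0)**2 = ((-6 + I*sqrt(22)) + 0)**2 = (-6 + I*sqrt(22))**2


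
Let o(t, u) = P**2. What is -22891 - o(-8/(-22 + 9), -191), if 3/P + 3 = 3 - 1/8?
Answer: -23467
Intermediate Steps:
P = -24 (P = 3/(-3 + (3 - 1/8)) = 3/(-3 + 23/8) = 3/(-1/8) = 3*(-8) = -24)
o(t, u) = 576 (o(t, u) = (-24)**2 = 576)
-22891 - o(-8/(-22 + 9), -191) = -22891 - 1*576 = -22891 - 576 = -23467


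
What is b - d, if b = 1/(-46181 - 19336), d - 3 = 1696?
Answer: -111313384/65517 ≈ -1699.0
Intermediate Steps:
d = 1699 (d = 3 + 1696 = 1699)
b = -1/65517 (b = 1/(-65517) = -1/65517 ≈ -1.5263e-5)
b - d = -1/65517 - 1*1699 = -1/65517 - 1699 = -111313384/65517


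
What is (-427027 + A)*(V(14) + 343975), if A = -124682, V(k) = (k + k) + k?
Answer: -189797275053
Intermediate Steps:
V(k) = 3*k (V(k) = 2*k + k = 3*k)
(-427027 + A)*(V(14) + 343975) = (-427027 - 124682)*(3*14 + 343975) = -551709*(42 + 343975) = -551709*344017 = -189797275053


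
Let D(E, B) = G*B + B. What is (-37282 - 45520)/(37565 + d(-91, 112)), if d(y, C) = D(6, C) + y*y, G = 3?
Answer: -41401/23147 ≈ -1.7886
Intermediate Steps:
D(E, B) = 4*B (D(E, B) = 3*B + B = 4*B)
d(y, C) = y**2 + 4*C (d(y, C) = 4*C + y*y = 4*C + y**2 = y**2 + 4*C)
(-37282 - 45520)/(37565 + d(-91, 112)) = (-37282 - 45520)/(37565 + ((-91)**2 + 4*112)) = -82802/(37565 + (8281 + 448)) = -82802/(37565 + 8729) = -82802/46294 = -82802*1/46294 = -41401/23147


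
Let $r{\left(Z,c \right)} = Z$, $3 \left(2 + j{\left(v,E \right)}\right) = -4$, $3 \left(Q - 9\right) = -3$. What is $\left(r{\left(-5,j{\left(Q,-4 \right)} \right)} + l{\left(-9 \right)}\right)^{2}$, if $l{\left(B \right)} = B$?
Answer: $196$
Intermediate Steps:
$Q = 8$ ($Q = 9 + \frac{1}{3} \left(-3\right) = 9 - 1 = 8$)
$j{\left(v,E \right)} = - \frac{10}{3}$ ($j{\left(v,E \right)} = -2 + \frac{1}{3} \left(-4\right) = -2 - \frac{4}{3} = - \frac{10}{3}$)
$\left(r{\left(-5,j{\left(Q,-4 \right)} \right)} + l{\left(-9 \right)}\right)^{2} = \left(-5 - 9\right)^{2} = \left(-14\right)^{2} = 196$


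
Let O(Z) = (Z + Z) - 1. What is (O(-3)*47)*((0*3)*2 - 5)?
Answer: 1645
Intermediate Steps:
O(Z) = -1 + 2*Z (O(Z) = 2*Z - 1 = -1 + 2*Z)
(O(-3)*47)*((0*3)*2 - 5) = ((-1 + 2*(-3))*47)*((0*3)*2 - 5) = ((-1 - 6)*47)*(0*2 - 5) = (-7*47)*(0 - 5) = -329*(-5) = 1645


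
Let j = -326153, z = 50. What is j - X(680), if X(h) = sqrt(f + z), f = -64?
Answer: -326153 - I*sqrt(14) ≈ -3.2615e+5 - 3.7417*I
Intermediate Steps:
X(h) = I*sqrt(14) (X(h) = sqrt(-64 + 50) = sqrt(-14) = I*sqrt(14))
j - X(680) = -326153 - I*sqrt(14)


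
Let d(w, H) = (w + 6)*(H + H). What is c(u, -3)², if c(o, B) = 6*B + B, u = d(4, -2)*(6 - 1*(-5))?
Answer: 441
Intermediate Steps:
d(w, H) = 2*H*(6 + w) (d(w, H) = (6 + w)*(2*H) = 2*H*(6 + w))
u = -440 (u = (2*(-2)*(6 + 4))*(6 - 1*(-5)) = (2*(-2)*10)*(6 + 5) = -40*11 = -440)
c(o, B) = 7*B
c(u, -3)² = (7*(-3))² = (-21)² = 441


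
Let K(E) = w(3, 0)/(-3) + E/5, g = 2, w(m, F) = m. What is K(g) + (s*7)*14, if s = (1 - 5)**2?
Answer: 7837/5 ≈ 1567.4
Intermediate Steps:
s = 16 (s = (-4)**2 = 16)
K(E) = -1 + E/5 (K(E) = 3/(-3) + E/5 = 3*(-1/3) + E*(1/5) = -1 + E/5)
K(g) + (s*7)*14 = (-1 + (1/5)*2) + (16*7)*14 = (-1 + 2/5) + 112*14 = -3/5 + 1568 = 7837/5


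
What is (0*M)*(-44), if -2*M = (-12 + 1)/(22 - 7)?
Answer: 0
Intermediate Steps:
M = 11/30 (M = -(-12 + 1)/(2*(22 - 7)) = -(-11)/(2*15) = -½*(-11/15) = 11/30 ≈ 0.36667)
(0*M)*(-44) = (0*(11/30))*(-44) = 0*(-44) = 0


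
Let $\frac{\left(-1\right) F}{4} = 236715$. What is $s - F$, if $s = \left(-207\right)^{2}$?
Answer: $989709$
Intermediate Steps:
$F = -946860$ ($F = \left(-4\right) 236715 = -946860$)
$s = 42849$
$s - F = 42849 - -946860 = 42849 + 946860 = 989709$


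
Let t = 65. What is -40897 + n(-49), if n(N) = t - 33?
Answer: -40865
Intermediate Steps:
n(N) = 32 (n(N) = 65 - 33 = 32)
-40897 + n(-49) = -40897 + 32 = -40865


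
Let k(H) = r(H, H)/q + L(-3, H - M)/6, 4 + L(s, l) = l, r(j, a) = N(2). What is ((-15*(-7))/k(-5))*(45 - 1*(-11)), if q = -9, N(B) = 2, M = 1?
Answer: -52920/17 ≈ -3112.9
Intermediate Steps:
r(j, a) = 2
L(s, l) = -4 + l
k(H) = -19/18 + H/6 (k(H) = 2/(-9) + (-4 + (H - 1*1))/6 = 2*(-⅑) + (-4 + (H - 1))*(⅙) = -2/9 + (-4 + (-1 + H))*(⅙) = -2/9 + (-5 + H)*(⅙) = -2/9 + (-⅚ + H/6) = -19/18 + H/6)
((-15*(-7))/k(-5))*(45 - 1*(-11)) = ((-15*(-7))/(-19/18 + (⅙)*(-5)))*(45 - 1*(-11)) = (105/(-19/18 - ⅚))*(45 + 11) = (105/(-17/9))*56 = (105*(-9/17))*56 = -945/17*56 = -52920/17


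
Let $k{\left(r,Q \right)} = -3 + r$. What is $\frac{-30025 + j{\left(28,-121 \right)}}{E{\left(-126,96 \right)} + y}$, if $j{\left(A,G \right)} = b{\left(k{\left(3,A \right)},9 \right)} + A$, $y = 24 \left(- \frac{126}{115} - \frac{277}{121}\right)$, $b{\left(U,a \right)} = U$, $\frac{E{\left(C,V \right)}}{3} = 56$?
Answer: $- \frac{46378695}{134144} \approx -345.74$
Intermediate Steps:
$E{\left(C,V \right)} = 168$ ($E{\left(C,V \right)} = 3 \cdot 56 = 168$)
$y = - \frac{1130424}{13915}$ ($y = 24 \left(\left(-126\right) \frac{1}{115} - \frac{277}{121}\right) = 24 \left(- \frac{126}{115} - \frac{277}{121}\right) = 24 \left(- \frac{47101}{13915}\right) = - \frac{1130424}{13915} \approx -81.238$)
$j{\left(A,G \right)} = A$ ($j{\left(A,G \right)} = \left(-3 + 3\right) + A = 0 + A = A$)
$\frac{-30025 + j{\left(28,-121 \right)}}{E{\left(-126,96 \right)} + y} = \frac{-30025 + 28}{168 - \frac{1130424}{13915}} = - \frac{29997}{\frac{1207296}{13915}} = \left(-29997\right) \frac{13915}{1207296} = - \frac{46378695}{134144}$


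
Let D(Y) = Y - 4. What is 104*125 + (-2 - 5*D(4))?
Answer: 12998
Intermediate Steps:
D(Y) = -4 + Y
104*125 + (-2 - 5*D(4)) = 104*125 + (-2 - 5*(-4 + 4)) = 13000 + (-2 - 5*0) = 13000 + (-2 + 0) = 13000 - 2 = 12998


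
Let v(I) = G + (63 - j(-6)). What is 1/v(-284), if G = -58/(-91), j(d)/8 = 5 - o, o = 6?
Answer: 91/6519 ≈ 0.013959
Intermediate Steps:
j(d) = -8 (j(d) = 8*(5 - 1*6) = 8*(5 - 6) = 8*(-1) = -8)
G = 58/91 (G = -58*(-1/91) = 58/91 ≈ 0.63736)
v(I) = 6519/91 (v(I) = 58/91 + (63 - 1*(-8)) = 58/91 + (63 + 8) = 58/91 + 71 = 6519/91)
1/v(-284) = 1/(6519/91) = 91/6519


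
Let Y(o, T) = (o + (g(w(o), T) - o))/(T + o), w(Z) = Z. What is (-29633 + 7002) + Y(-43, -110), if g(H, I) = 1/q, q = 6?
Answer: -20775259/918 ≈ -22631.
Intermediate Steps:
g(H, I) = ⅙ (g(H, I) = 1/6 = 1*(⅙) = ⅙)
Y(o, T) = 1/(6*(T + o)) (Y(o, T) = (o + (⅙ - o))/(T + o) = 1/(6*(T + o)))
(-29633 + 7002) + Y(-43, -110) = (-29633 + 7002) + 1/(6*(-110 - 43)) = -22631 + (⅙)/(-153) = -22631 + (⅙)*(-1/153) = -22631 - 1/918 = -20775259/918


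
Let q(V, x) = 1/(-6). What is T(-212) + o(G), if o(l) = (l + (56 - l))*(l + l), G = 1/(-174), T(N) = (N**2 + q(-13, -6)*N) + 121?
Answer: 1307891/29 ≈ 45100.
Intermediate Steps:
q(V, x) = -1/6
T(N) = 121 + N**2 - N/6 (T(N) = (N**2 - N/6) + 121 = 121 + N**2 - N/6)
G = -1/174 ≈ -0.0057471
o(l) = 112*l (o(l) = 56*(2*l) = 112*l)
T(-212) + o(G) = (121 + (-212)**2 - 1/6*(-212)) + 112*(-1/174) = (121 + 44944 + 106/3) - 56/87 = 135301/3 - 56/87 = 1307891/29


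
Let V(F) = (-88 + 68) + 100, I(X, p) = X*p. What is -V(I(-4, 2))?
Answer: -80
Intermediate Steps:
V(F) = 80 (V(F) = -20 + 100 = 80)
-V(I(-4, 2)) = -1*80 = -80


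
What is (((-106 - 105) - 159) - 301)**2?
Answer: 450241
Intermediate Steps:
(((-106 - 105) - 159) - 301)**2 = ((-211 - 159) - 301)**2 = (-370 - 301)**2 = (-671)**2 = 450241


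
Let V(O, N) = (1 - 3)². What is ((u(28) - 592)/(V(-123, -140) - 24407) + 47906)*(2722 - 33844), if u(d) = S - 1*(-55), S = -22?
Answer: -36383195169594/24403 ≈ -1.4909e+9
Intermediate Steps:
u(d) = 33 (u(d) = -22 - 1*(-55) = -22 + 55 = 33)
V(O, N) = 4 (V(O, N) = (-2)² = 4)
((u(28) - 592)/(V(-123, -140) - 24407) + 47906)*(2722 - 33844) = ((33 - 592)/(4 - 24407) + 47906)*(2722 - 33844) = (-559/(-24403) + 47906)*(-31122) = (-559*(-1/24403) + 47906)*(-31122) = (559/24403 + 47906)*(-31122) = (1169050677/24403)*(-31122) = -36383195169594/24403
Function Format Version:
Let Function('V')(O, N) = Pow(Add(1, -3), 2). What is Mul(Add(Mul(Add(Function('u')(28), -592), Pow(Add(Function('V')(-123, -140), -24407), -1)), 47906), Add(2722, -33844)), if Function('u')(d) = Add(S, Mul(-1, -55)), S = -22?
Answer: Rational(-36383195169594, 24403) ≈ -1.4909e+9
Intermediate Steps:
Function('u')(d) = 33 (Function('u')(d) = Add(-22, Mul(-1, -55)) = Add(-22, 55) = 33)
Function('V')(O, N) = 4 (Function('V')(O, N) = Pow(-2, 2) = 4)
Mul(Add(Mul(Add(Function('u')(28), -592), Pow(Add(Function('V')(-123, -140), -24407), -1)), 47906), Add(2722, -33844)) = Mul(Add(Mul(Add(33, -592), Pow(Add(4, -24407), -1)), 47906), Add(2722, -33844)) = Mul(Add(Mul(-559, Pow(-24403, -1)), 47906), -31122) = Mul(Add(Mul(-559, Rational(-1, 24403)), 47906), -31122) = Mul(Add(Rational(559, 24403), 47906), -31122) = Mul(Rational(1169050677, 24403), -31122) = Rational(-36383195169594, 24403)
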